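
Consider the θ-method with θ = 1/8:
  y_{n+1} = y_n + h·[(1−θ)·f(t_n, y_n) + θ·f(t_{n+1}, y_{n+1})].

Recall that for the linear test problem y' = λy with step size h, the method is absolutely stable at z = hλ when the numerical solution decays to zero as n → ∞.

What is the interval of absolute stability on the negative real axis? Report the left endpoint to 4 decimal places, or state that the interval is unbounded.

Set f=λy, z=hλ:
  y_{n+1} = y_n + z·[7/8·y_n + 1/8·y_{n+1}] ⇒ (1 − 1/8z)y_{n+1} = (1 + 7/8z)y_n
  Hence R(z) = (1 + 7/8z)/(1 − 1/8z).

Need |R(x)|<1, x<0.
x=-1.76: |R|=0.4426
R=−1: 1+7/8x = −1+1/8x ⇒ -3/4x=2 ⇒ x=2/(-3/4)=-2.6667
Confirm numerically:
  x=-2.294: |R|=0.78279 <1
  x=-2.136: |R|=0.68587 <1
  x=-1.733: |R|=0.42443 <1
  x=-2.851: |R|=1.10193 >1
  x=-2.749: |R|=1.04596 >1
So |R|<1 on (-2.6667, 0).

z∈(-2.6667,0).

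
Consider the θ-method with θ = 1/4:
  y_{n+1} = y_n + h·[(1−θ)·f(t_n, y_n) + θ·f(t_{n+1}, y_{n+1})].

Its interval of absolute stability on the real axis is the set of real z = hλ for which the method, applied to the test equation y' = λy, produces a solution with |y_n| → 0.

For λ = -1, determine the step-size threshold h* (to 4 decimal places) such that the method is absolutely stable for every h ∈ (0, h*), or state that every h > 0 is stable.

Test eqn y'=λy, z=hλ:
  y_{n+1} = y_n + z·[3/4·y_n + 1/4·y_{n+1}] ⇒ (1 − 1/4z)y_{n+1} = (1 + 3/4z)y_n
  so R(z) = (1 + 3/4z)/(1 − 1/4z).

Find x<0 with |R(x)|<1.
x=-1.1: |R|=0.1373
R=−1: 1+3/4x = −1+1/4x ⇒ -1/2x=2 ⇒ x=2/(-1/2)=-4.0000
Confirm numerically:
  x=-3.706: |R|=0.92370 <1
  x=-2.657: |R|=0.59651 <1
  x=-2.114: |R|=0.38306 <1
  x=-4.594: |R|=1.13824 >1
  x=-4.191: |R|=1.04664 >1
Stable set (-4.0000, 0).

(-4.0000,0); λ=-1 ⇒ h* = (4)/1 = 4.0000.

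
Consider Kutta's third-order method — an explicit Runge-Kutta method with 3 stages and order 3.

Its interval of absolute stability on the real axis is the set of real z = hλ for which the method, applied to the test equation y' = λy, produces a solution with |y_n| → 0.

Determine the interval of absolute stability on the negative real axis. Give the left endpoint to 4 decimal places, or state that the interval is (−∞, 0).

Test eqn y'=λy, z=hλ:
  order 3, 3-stage ⇒ R(z)=1+z+z^2/2+z^3/6
  (e.g. R(-0.86)=0.40379, |R|=0.40379)

Solve |R(x)|<1 on ℝ⁻.
x=-0.86: |R|=0.4038
|R(-2.12)|=0.4608 |R(-2.03)|=0.3638 |R(-0.68)|=0.4988
Bisect:
  x_lo=-2.9067 |R|=1.7752  x_hi=-0.2068 |R|=0.8131
  mid=-1.55675 |R|=0.02620 →hi
  mid=-2.23171 |R|=0.59396 →hi
  mid=-2.56919 |R|=1.09524 →lo
  mid=-2.40045 |R|=0.82466 →hi
  mid=-2.48482 |R|=0.95467 →hi
  mid=-2.52700 |R|=1.02359 →lo
  mid=-2.50591 |R|=0.98880 →hi
  mid=-2.51646 |R|=1.00611 →lo
  ...
  [-2.51283,-2.51267] ⇒ x*=-2.5127
Interval (-2.5127, 0).

(-2.5127, 0).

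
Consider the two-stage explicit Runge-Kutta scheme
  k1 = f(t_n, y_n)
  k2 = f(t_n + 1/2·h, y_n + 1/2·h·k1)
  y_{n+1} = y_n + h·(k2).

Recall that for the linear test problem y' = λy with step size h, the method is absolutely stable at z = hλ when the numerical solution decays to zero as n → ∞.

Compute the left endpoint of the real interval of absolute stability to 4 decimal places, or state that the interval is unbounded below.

left endpoint -2.0000.

On y'=λy, z=hλ:
  k1=λy_n ⇒ h·k1=z·y_n;  k2=λ(1+1/2z)y_n ⇒ h·k2=z(1+1/2z)y_n
  y_{n+1}/y_n = 1 + z(1+1/2z) = 1 + z + 1/2z²
  ⇒ R(z) = 1 + z + 1/2z².

Boundary: |R(x)|=1, x<0.
x=-1.03: |R|=0.5005
R=1: x+1/2x²=0 ⇒ x=−2=-2.0000; min R=1−1/(4·1/2)=0.5000>−1
Confirm numerically:
  x=-1.432: |R|=0.59331 <1
  x=-1.402: |R|=0.58080 <1
  x=-1.390: |R|=0.57605 <1
  x=-2.594: |R|=1.77042 >1
  x=-2.489: |R|=1.60856 >1
  x=-2.198: |R|=1.21760 >1
So |R|<1 on (-2.0000, 0).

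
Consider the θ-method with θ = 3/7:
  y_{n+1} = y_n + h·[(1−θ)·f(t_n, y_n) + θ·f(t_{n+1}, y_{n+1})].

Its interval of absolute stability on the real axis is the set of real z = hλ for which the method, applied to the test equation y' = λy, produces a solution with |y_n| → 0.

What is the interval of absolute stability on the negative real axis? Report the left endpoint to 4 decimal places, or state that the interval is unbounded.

z∈(-14.0000,0).

With y'=λy (z=hλ):
  y_{n+1} = y_n + z·[4/7·y_n + 3/7·y_{n+1}] ⇒ (1 − 3/7z)y_{n+1} = (1 + 4/7z)y_n
  R(z) = (1 + 4/7z)/(1 − 3/7z).

Need |R(x)|<1, x<0.
x=-1.4: |R|=0.1250
R=−1: 1+4/7x = −1+3/7x ⇒ -1/7x=2 ⇒ x=2/(-1/7)=-14.0000
Confirm numerically:
  x=-12.607: |R|=0.96892 <1
  x=-7.080: |R|=0.75496 <1
  x=-5.887: |R|=0.67102 <1
  x=-14.373: |R|=1.00744 >1
  x=-14.077: |R|=1.00156 >1
So |R|<1 on (-14.0000, 0).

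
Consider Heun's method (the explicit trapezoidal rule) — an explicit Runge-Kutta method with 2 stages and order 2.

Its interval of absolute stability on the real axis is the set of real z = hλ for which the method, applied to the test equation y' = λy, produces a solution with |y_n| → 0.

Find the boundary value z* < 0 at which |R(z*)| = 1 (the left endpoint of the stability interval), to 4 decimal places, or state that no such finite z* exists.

z* = -2.0000.

On y'=λy, z=hλ:
  order 2, 2-stage ⇒ R(z)=1+z+z^2/2
  (e.g. R(-0.32)=0.73120, |R|=0.73120)

Boundary: |R(x)|=1, x<0.
x=-0.32: |R|=0.7312
|R(-2.33)|=1.3845 |R(-2.13)|=1.1384 |R(-2)|=1.0000
Bisect:
  x_lo=-2.6179 |R|=1.8088  x_hi=-0.1961 |R|=0.8231
  mid=-1.40700 |R|=0.58282 →hi
  mid=-2.01244 |R|=1.01251 →lo
  mid=-1.70972 |R|=0.75185 →hi
  mid=-1.86108 |R|=0.87073 →hi
  mid=-1.93676 |R|=0.93876 →hi
  mid=-1.97460 |R|=0.97492 →hi
  mid=-1.99352 |R|=0.99354 →hi
  mid=-2.00298 |R|=1.00298 →lo
  mid=-1.99825 |R|=0.99825 →hi
  mid=-2.00061 |R|=1.00061 →lo
  ...
  [-2.00002,-1.99987] ⇒ x*=-2.0000
Interval (-2.0000, 0).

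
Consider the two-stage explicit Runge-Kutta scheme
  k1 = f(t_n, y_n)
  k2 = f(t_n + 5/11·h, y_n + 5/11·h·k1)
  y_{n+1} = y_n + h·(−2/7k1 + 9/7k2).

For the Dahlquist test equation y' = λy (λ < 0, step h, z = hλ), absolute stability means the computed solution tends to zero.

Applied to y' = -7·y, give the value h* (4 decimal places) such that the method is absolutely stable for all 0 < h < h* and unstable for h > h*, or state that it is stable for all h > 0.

(-1.7111,0); λ=-7 ⇒ h* = (77/45)/7 = 0.2444.

Test eqn y'=λy, z=hλ:
  k1=λy_n ⇒ h·k1=z·y_n;  k2=λ(1+5/11z)y_n ⇒ h·k2=z(1+5/11z)y_n
  y_{n+1}/y_n = 1 − 2/7z + 9/7z(1+5/11z) = 1 + z + 45/77z²
  Hence R(z) = 1 + z + 45/77z².

Find x<0 with |R(x)|<1.
x=-1.72: |R|=1.0089
R=1: x+45/77x²=0 ⇒ x=−77/45=-1.7111; min R=1−1/(4·45/77)=0.5722>−1
Confirm numerically:
  x=-1.053: |R|=0.59501 <1
  x=-1.033: |R|=0.59062 <1
  x=-0.775: |R|=0.57601 <1
  x=-2.010: |R|=1.35110 >1
  x=-1.980: |R|=1.31114 >1
Stable set (-1.7111, 0).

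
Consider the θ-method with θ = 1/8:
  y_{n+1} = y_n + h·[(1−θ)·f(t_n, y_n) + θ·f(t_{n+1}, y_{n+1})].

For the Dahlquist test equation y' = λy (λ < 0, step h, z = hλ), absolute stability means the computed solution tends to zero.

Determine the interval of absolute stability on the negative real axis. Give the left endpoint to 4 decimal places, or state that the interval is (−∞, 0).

On y'=λy, z=hλ:
  y_{n+1} = y_n + z·[7/8·y_n + 1/8·y_{n+1}] ⇒ (1 − 1/8z)y_{n+1} = (1 + 7/8z)y_n
  Hence R(z) = (1 + 7/8z)/(1 − 1/8z).

Find x<0 with |R(x)|<1.
x=-1.71: |R|=0.4089
R=−1: 1+7/8x = −1+1/8x ⇒ -3/4x=2 ⇒ x=2/(-3/4)=-2.6667
Confirm numerically:
  x=-2.155: |R|=0.69769 <1
  x=-2.070: |R|=0.64449 <1
  x=-1.963: |R|=0.57623 <1
  x=-1.858: |R|=0.50781 <1
  x=-3.233: |R|=1.30250 >1
  x=-2.855: |R|=1.10410 >1
So |R|<1 on (-2.6667, 0).

(-2.6667, 0).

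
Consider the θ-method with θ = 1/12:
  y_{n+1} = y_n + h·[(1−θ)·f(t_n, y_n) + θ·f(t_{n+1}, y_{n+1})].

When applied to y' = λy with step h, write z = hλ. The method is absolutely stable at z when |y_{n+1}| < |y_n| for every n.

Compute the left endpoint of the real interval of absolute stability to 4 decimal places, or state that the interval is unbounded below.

z* = -2.4000.

Test eqn y'=λy, z=hλ:
  y_{n+1} = y_n + z·[11/12·y_n + 1/12·y_{n+1}] ⇒ (1 − 1/12z)y_{n+1} = (1 + 11/12z)y_n
  R(z) = (1 + 11/12z)/(1 − 1/12z).

Boundary: |R(x)|=1, x<0.
x=-0.96: |R|=0.1111
R=−1: 1+11/12x = −1+1/12x ⇒ -5/6x=2 ⇒ x=2/(-5/6)=-2.4000
Confirm numerically:
  x=-1.727: |R|=0.50973 <1
  x=-1.570: |R|=0.38836 <1
  x=-1.492: |R|=0.32701 <1
  x=-1.351: |R|=0.21429 <1
  x=-2.852: |R|=1.30434 >1
  x=-2.718: |R|=1.21606 >1
So |R|<1 on (-2.4000, 0).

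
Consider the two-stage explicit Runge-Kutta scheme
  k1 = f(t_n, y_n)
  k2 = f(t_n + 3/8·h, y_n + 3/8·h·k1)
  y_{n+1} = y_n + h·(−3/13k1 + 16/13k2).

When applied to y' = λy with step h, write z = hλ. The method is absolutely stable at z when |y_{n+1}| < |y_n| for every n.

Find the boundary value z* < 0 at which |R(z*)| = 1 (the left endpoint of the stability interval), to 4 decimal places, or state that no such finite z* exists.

left endpoint -2.1667.

With y'=λy (z=hλ):
  k1=λy_n ⇒ h·k1=z·y_n;  k2=λ(1+3/8z)y_n ⇒ h·k2=z(1+3/8z)y_n
  y_{n+1}/y_n = 1 − 3/13z + 16/13z(1+3/8z) = 1 + z + 6/13z²
  Hence R(z) = 1 + z + 6/13z².

Solve |R(x)|<1 on ℝ⁻.
x=-0.9: |R|=0.4738
R=1: x+6/13x²=0 ⇒ x=−13/6=-2.1667; min R=1−1/(4·6/13)=0.4583>−1
Confirm numerically:
  x=-1.807: |R|=0.70004 <1
  x=-1.196: |R|=0.46419 <1
  x=-0.905: |R|=0.47301 <1
  x=-2.665: |R|=1.61295 >1
  x=-2.603: |R|=1.52420 >1
  x=-2.382: |R|=1.23673 >1
Stable set (-2.1667, 0).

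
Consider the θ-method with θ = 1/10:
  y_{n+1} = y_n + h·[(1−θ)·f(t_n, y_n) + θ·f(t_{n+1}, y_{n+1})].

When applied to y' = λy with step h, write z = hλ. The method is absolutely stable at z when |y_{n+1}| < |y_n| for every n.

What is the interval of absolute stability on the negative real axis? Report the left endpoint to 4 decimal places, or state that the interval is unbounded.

(-2.5000, 0).

Test eqn y'=λy, z=hλ:
  y_{n+1} = y_n + z·[9/10·y_n + 1/10·y_{n+1}] ⇒ (1 − 1/10z)y_{n+1} = (1 + 9/10z)y_n
  so R(z) = (1 + 9/10z)/(1 − 1/10z).

Solve |R(x)|<1 on ℝ⁻.
x=-1.69: |R|=0.4457
R=−1: 1+9/10x = −1+1/10x ⇒ -4/5x=2 ⇒ x=2/(-4/5)=-2.5000
Confirm numerically:
  x=-1.875: |R|=0.57895 <1
  x=-1.364: |R|=0.20028 <1
  x=-1.018: |R|=0.07606 <1
  x=-3.065: |R|=1.34596 >1
  x=-2.957: |R|=1.28216 >1
  x=-2.847: |R|=1.21608 >1
Interval (-2.5000, 0).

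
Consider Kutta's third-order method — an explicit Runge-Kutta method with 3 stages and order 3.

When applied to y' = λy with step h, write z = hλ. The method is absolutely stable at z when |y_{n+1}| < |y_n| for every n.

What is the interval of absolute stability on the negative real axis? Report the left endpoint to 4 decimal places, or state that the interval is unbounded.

On y'=λy, z=hλ:
  order 3, 3-stage ⇒ R(z)=1+z+z^2/2+z^3/6
  (e.g. R(-0.98)=0.34333, |R|=0.34333)

Find x<0 with |R(x)|<1.
x=-0.98: |R|=0.3433
|R(-2.82)|=1.5814 |R(-1.79)|=0.1438 |R(-0.52)|=0.5918
Bisect:
  x_lo=-2.9247 |R|=1.8173  x_hi=-0.1291 |R|=0.8789
  mid=-1.52687 |R|=0.04552 →hi
  mid=-2.22577 |R|=0.58651 →hi
  mid=-2.57522 |R|=1.10572 →lo
  mid=-2.40050 |R|=0.82473 →hi
  mid=-2.48786 |R|=0.95955 →hi
  mid=-2.53154 |R|=1.03117 →lo
  mid=-2.50970 |R|=0.99500 →hi
  mid=-2.52062 |R|=1.01299 →lo
  ...
  [-2.51277,-2.51260] ⇒ x*=-2.5127
Stable set (-2.5127, 0).

z∈(-2.5127,0).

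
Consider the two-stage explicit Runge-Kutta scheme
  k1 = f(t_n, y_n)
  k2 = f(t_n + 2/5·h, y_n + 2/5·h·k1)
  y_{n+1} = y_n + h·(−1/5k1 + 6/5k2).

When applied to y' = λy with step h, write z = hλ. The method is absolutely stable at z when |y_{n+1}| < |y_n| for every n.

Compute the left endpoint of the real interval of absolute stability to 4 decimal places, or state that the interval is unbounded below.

left endpoint -2.0833.

Set f=λy, z=hλ:
  k1=λy_n ⇒ h·k1=z·y_n;  k2=λ(1+2/5z)y_n ⇒ h·k2=z(1+2/5z)y_n
  y_{n+1}/y_n = 1 − 1/5z + 6/5z(1+2/5z) = 1 + z + 12/25z²
  ⇒ R(z) = 1 + z + 12/25z².

Find x<0 with |R(x)|<1.
x=-1.62: |R|=0.6397
R=1: x+12/25x²=0 ⇒ x=−25/12=-2.0833; min R=1−1/(4·12/25)=0.4792>−1
Confirm numerically:
  x=-1.596: |R|=0.62666 <1
  x=-1.579: |R|=0.61776 <1
  x=-1.127: |R|=0.48266 <1
  x=-2.649: |R|=1.71926 >1
  x=-2.484: |R|=1.47772 >1
  x=-2.215: |R|=1.13999 >1
Stable set (-2.0833, 0).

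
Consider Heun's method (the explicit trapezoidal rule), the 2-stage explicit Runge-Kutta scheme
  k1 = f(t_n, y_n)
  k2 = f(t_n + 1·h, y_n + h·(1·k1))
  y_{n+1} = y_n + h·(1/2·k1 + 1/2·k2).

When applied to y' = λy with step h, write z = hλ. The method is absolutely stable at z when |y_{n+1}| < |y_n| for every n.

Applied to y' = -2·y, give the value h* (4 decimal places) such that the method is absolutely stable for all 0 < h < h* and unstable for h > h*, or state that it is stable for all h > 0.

Test eqn y'=λy, z=hλ:
  order 2, 2-stage ⇒ R(z)=1+z+z^2/2
  (e.g. R(-0.89)=0.50605, |R|=0.50605)

Solve |R(x)|<1 on ℝ⁻.
x=-0.89: |R|=0.5061
|R(-2.2)|=1.2200 |R(-0.89)|=0.5061 |R(-0.54)|=0.6058
Bisect:
  x_lo=-2.5206 |R|=1.6561  x_hi=-0.3443 |R|=0.7150
  mid=-1.43244 |R|=0.59350 →hi
  mid=-1.97651 |R|=0.97678 →hi
  mid=-2.24854 |R|=1.27943 →lo
  mid=-2.11252 |R|=1.11886 →lo
  mid=-2.04452 |R|=1.04551 →lo
  mid=-2.01051 |R|=1.01057 →lo
  mid=-1.99351 |R|=0.99353 →hi
  mid=-2.00201 |R|=1.00201 →lo
  mid=-1.99776 |R|=0.99776 →hi
  ...
  [-2.00002,-1.99989] ⇒ x*=-2.0000
Stable set (-2.0000, 0).

(-2.0000,0); λ=-2 ⇒ h* = 1.0000.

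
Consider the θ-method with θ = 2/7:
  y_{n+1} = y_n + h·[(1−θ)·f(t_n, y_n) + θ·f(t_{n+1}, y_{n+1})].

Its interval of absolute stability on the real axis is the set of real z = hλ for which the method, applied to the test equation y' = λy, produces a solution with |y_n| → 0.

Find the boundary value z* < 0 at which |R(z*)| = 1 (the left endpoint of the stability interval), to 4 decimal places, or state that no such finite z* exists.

z* = -4.6667.

With y'=λy (z=hλ):
  y_{n+1} = y_n + z·[5/7·y_n + 2/7·y_{n+1}] ⇒ (1 − 2/7z)y_{n+1} = (1 + 5/7z)y_n
  ⇒ R(z) = (1 + 5/7z)/(1 − 2/7z).

Find x<0 with |R(x)|<1.
x=-0.65: |R|=0.4518
R=−1: 1+5/7x = −1+2/7x ⇒ -3/7x=2 ⇒ x=2/(-3/7)=-4.6667
Confirm numerically:
  x=-4.284: |R|=0.92626 <1
  x=-3.491: |R|=0.74775 <1
  x=-3.094: |R|=0.64225 <1
  x=-5.116: |R|=1.07823 >1
  x=-4.841: |R|=1.03135 >1
Interval (-4.6667, 0).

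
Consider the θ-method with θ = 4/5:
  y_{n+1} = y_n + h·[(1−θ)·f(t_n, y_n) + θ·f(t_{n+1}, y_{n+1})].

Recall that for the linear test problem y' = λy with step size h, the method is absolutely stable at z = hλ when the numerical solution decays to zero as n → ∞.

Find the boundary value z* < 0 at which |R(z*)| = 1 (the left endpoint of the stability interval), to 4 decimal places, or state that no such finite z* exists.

interval (−∞, 0).

With y'=λy (z=hλ):
  y_{n+1} = y_n + z·[1/5·y_n + 4/5·y_{n+1}] ⇒ (1 − 4/5z)y_{n+1} = (1 + 1/5z)y_n
  so R(z) = (1 + 1/5z)/(1 − 4/5z).

Find x<0 with |R(x)|<1.
x=-1.57: |R|=0.3041
x=-2: |R|=0.2308
x=-10: |R|=0.1111
x=-100: |R|=0.2346
θ=4/5≥1/2 ⇒ |1+1/5x|<|1−4/5x| ∀x<0 ⇒ unbounded interval.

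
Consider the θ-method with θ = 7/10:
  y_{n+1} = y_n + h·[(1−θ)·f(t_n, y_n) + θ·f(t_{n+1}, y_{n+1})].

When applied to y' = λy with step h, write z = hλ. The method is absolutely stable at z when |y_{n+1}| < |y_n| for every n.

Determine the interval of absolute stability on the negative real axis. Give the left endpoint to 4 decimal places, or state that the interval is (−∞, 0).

interval (−∞, 0).

On y'=λy, z=hλ:
  y_{n+1} = y_n + z·[3/10·y_n + 7/10·y_{n+1}] ⇒ (1 − 7/10z)y_{n+1} = (1 + 3/10z)y_n
  Hence R(z) = (1 + 3/10z)/(1 − 7/10z).

Boundary: |R(x)|=1, x<0.
x=-1.27: |R|=0.3277
x=-2: |R|=0.1667
x=-10: |R|=0.2500
x=-100: |R|=0.4085
θ=7/10≥1/2 ⇒ |1+3/10x|<|1−7/10x| ∀x<0 ⇒ stable on all of ℝ⁻.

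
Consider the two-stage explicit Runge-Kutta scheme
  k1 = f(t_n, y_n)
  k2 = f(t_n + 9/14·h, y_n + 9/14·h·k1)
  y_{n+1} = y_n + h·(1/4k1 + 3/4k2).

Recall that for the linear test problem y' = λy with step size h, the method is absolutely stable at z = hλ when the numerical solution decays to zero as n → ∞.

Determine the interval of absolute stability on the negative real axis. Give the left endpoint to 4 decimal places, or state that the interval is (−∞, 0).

Set f=λy, z=hλ:
  k1=λy_n ⇒ h·k1=z·y_n;  k2=λ(1+9/14z)y_n ⇒ h·k2=z(1+9/14z)y_n
  y_{n+1}/y_n = 1 + 1/4z + 3/4z(1+9/14z) = 1 + z + 27/56z²
  Hence R(z) = 1 + z + 27/56z².

Find x<0 with |R(x)|<1.
x=-1.11: |R|=0.4840
R=1: x+27/56x²=0 ⇒ x=−56/27=-2.0741; min R=1−1/(4·27/56)=0.4815>−1
Confirm numerically:
  x=-1.687: |R|=0.68516 <1
  x=-1.560: |R|=0.61334 <1
  x=-1.450: |R|=0.56371 <1
  x=-1.379: |R|=0.53786 <1
  x=-2.576: |R|=1.62339 >1
  x=-2.485: |R|=1.49234 >1
  x=-2.375: |R|=1.34459 >1
So |R|<1 on (-2.0741, 0).

z∈(-2.0741,0).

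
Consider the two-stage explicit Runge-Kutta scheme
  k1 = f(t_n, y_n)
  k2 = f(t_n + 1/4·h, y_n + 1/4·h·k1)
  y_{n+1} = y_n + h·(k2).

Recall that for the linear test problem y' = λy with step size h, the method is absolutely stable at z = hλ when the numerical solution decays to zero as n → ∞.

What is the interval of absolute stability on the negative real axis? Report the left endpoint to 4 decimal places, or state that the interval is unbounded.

With y'=λy (z=hλ):
  k1=λy_n ⇒ h·k1=z·y_n;  k2=λ(1+1/4z)y_n ⇒ h·k2=z(1+1/4z)y_n
  y_{n+1}/y_n = 1 + z(1+1/4z) = 1 + z + 1/4z²
  so R(z) = 1 + z + 1/4z².

Find x<0 with |R(x)|<1.
x=-1.52: |R|=0.0576
R=1: x+1/4x²=0 ⇒ x=−4=-4.0000; min R=1−1/(4·1/4)=0.0000>−1
Confirm numerically:
  x=-3.445: |R|=0.52201 <1
  x=-3.170: |R|=0.34223 <1
  x=-2.485: |R|=0.05881 <1
  x=-4.569: |R|=1.64994 >1
  x=-4.251: |R|=1.26675 >1
  x=-4.230: |R|=1.24323 >1
Interval (-4.0000, 0).

z∈(-4.0000,0).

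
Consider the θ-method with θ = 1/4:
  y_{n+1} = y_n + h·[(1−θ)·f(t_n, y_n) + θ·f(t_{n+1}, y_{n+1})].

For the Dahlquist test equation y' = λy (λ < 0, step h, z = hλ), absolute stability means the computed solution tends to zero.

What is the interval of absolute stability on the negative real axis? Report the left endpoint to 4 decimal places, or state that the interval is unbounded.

(-4.0000, 0).

Test eqn y'=λy, z=hλ:
  y_{n+1} = y_n + z·[3/4·y_n + 1/4·y_{n+1}] ⇒ (1 − 1/4z)y_{n+1} = (1 + 3/4z)y_n
  so R(z) = (1 + 3/4z)/(1 − 1/4z).

Need |R(x)|<1, x<0.
x=-1.37: |R|=0.0205
R=−1: 1+3/4x = −1+1/4x ⇒ -1/2x=2 ⇒ x=2/(-1/2)=-4.0000
Confirm numerically:
  x=-3.381: |R|=0.83227 <1
  x=-2.949: |R|=0.69751 <1
  x=-2.941: |R|=0.69486 <1
  x=-1.753: |R|=0.21884 <1
  x=-4.571: |R|=1.13324 >1
  x=-4.322: |R|=1.07739 >1
  x=-4.103: |R|=1.02542 >1
Stable set (-4.0000, 0).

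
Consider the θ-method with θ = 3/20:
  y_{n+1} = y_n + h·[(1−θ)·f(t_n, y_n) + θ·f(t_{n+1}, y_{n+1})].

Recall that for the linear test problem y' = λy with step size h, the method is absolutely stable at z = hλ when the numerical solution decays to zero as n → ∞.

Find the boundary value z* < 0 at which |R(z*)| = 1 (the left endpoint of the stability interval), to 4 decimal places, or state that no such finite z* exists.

On y'=λy, z=hλ:
  y_{n+1} = y_n + z·[17/20·y_n + 3/20·y_{n+1}] ⇒ (1 − 3/20z)y_{n+1} = (1 + 17/20z)y_n
  ⇒ R(z) = (1 + 17/20z)/(1 − 3/20z).

Find x<0 with |R(x)|<1.
x=-1.32: |R|=0.1018
R=−1: 1+17/20x = −1+3/20x ⇒ -7/10x=2 ⇒ x=2/(-7/10)=-2.8571
Confirm numerically:
  x=-2.716: |R|=0.92980 <1
  x=-1.939: |R|=0.50211 <1
  x=-1.890: |R|=0.47254 <1
  x=-1.853: |R|=0.44998 <1
  x=-3.383: |R|=1.24419 >1
  x=-3.364: |R|=1.23581 >1
Interval (-2.8571, 0).

z* = -2.8571.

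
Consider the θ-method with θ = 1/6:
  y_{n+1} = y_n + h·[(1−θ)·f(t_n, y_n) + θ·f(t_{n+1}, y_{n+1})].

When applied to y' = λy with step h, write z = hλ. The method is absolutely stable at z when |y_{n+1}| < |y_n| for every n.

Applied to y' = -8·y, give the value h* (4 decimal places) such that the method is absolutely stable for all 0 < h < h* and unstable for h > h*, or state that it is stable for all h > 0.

(-3.0000,0); λ=-8 ⇒ h* = (3)/8 = 0.3750.

On y'=λy, z=hλ:
  y_{n+1} = y_n + z·[5/6·y_n + 1/6·y_{n+1}] ⇒ (1 − 1/6z)y_{n+1} = (1 + 5/6z)y_n
  so R(z) = (1 + 5/6z)/(1 − 1/6z).

Find x<0 with |R(x)|<1.
x=-1.35: |R|=0.1020
R=−1: 1+5/6x = −1+1/6x ⇒ -2/3x=2 ⇒ x=2/(-2/3)=-3.0000
Confirm numerically:
  x=-2.848: |R|=0.93128 <1
  x=-2.505: |R|=0.76720 <1
  x=-2.211: |R|=0.61564 <1
  x=-3.467: |R|=1.19732 >1
  x=-3.158: |R|=1.06901 >1
  x=-3.075: |R|=1.03306 >1
Stable set (-3.0000, 0).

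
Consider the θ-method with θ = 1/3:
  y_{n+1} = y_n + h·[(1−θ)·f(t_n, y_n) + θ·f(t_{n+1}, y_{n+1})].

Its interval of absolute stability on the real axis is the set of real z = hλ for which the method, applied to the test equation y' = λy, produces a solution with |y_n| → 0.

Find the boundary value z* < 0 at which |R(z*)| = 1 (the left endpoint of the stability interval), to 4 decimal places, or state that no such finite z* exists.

On y'=λy, z=hλ:
  y_{n+1} = y_n + z·[2/3·y_n + 1/3·y_{n+1}] ⇒ (1 − 1/3z)y_{n+1} = (1 + 2/3z)y_n
  ⇒ R(z) = (1 + 2/3z)/(1 − 1/3z).

Find x<0 with |R(x)|<1.
x=-0.94: |R|=0.2843
R=−1: 1+2/3x = −1+1/3x ⇒ -1/3x=2 ⇒ x=2/(-1/3)=-6.0000
Confirm numerically:
  x=-5.237: |R|=0.90737 <1
  x=-4.087: |R|=0.73007 <1
  x=-3.672: |R|=0.65108 <1
  x=-2.582: |R|=0.38767 <1
  x=-6.410: |R|=1.04357 >1
  x=-6.299: |R|=1.03215 >1
  x=-6.108: |R|=1.01186 >1
So |R|<1 on (-6.0000, 0).

z* = -6.0000.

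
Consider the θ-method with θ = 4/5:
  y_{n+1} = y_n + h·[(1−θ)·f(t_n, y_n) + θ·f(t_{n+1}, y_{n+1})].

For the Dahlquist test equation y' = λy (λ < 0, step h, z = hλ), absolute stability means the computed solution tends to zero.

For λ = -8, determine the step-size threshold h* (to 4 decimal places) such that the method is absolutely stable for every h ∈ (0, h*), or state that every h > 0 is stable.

(−∞, 0) — no finite endpoint. Any h>0 works for λ=-8.

With y'=λy (z=hλ):
  y_{n+1} = y_n + z·[1/5·y_n + 4/5·y_{n+1}] ⇒ (1 − 4/5z)y_{n+1} = (1 + 1/5z)y_n
  ⇒ R(z) = (1 + 1/5z)/(1 − 4/5z).

Need |R(x)|<1, x<0.
x=-0.97: |R|=0.4538
x=-2: |R|=0.2308
x=-10: |R|=0.1111
x=-100: |R|=0.2346
θ=4/5≥1/2 ⇒ |1+1/5x|<|1−4/5x| ∀x<0 ⇒ unbounded interval.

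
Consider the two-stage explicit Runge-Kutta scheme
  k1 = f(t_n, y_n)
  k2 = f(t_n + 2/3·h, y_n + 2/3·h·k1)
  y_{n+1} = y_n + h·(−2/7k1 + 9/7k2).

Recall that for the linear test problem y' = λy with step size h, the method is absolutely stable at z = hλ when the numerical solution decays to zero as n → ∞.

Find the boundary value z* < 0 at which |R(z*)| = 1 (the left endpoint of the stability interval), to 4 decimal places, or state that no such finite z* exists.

Test eqn y'=λy, z=hλ:
  k1=λy_n ⇒ h·k1=z·y_n;  k2=λ(1+2/3z)y_n ⇒ h·k2=z(1+2/3z)y_n
  y_{n+1}/y_n = 1 − 2/7z + 9/7z(1+2/3z) = 1 + z + 6/7z²
  so R(z) = 1 + z + 6/7z².

Find x<0 with |R(x)|<1.
x=-1.7: |R|=1.7771
R=1: x+6/7x²=0 ⇒ x=−7/6=-1.1667; min R=1−1/(4·6/7)=0.7083>−1
Confirm numerically:
  x=-0.928: |R|=0.81016 <1
  x=-0.803: |R|=0.74969 <1
  x=-0.776: |R|=0.74015 <1
  x=-0.766: |R|=0.73693 <1
  x=-1.732: |R|=1.83928 >1
  x=-1.553: |R|=1.51426 >1
  x=-1.241: |R|=1.07907 >1
Interval (-1.1667, 0).

z* = -1.1667.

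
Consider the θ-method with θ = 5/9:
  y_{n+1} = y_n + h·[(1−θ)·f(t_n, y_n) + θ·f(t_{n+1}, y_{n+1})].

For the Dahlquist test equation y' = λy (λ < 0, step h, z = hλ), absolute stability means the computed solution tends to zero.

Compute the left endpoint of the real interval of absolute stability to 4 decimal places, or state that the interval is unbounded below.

interval (−∞, 0).

Set f=λy, z=hλ:
  y_{n+1} = y_n + z·[4/9·y_n + 5/9·y_{n+1}] ⇒ (1 − 5/9z)y_{n+1} = (1 + 4/9z)y_n
  ⇒ R(z) = (1 + 4/9z)/(1 − 5/9z).

Find x<0 with |R(x)|<1.
x=-1.21: |R|=0.2764
x=-2: |R|=0.0526
x=-10: |R|=0.5254
x=-100: |R|=0.7682
θ=5/9≥1/2 ⇒ |1+4/9x|<|1−5/9x| ∀x<0 ⇒ interval (−∞,0).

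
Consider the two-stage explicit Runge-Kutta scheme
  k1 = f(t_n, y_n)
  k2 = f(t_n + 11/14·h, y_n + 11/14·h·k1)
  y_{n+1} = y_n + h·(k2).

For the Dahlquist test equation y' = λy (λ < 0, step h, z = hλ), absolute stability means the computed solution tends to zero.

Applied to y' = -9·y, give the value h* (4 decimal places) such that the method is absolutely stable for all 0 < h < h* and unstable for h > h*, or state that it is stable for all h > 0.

On y'=λy, z=hλ:
  k1=λy_n ⇒ h·k1=z·y_n;  k2=λ(1+11/14z)y_n ⇒ h·k2=z(1+11/14z)y_n
  y_{n+1}/y_n = 1 + z(1+11/14z) = 1 + z + 11/14z²
  ⇒ R(z) = 1 + z + 11/14z².

Boundary: |R(x)|=1, x<0.
x=-0.71: |R|=0.6861
R=1: x+11/14x²=0 ⇒ x=−14/11=-1.2727; min R=1−1/(4·11/14)=0.6818>−1
Confirm numerically:
  x=-1.249: |R|=0.97672 <1
  x=-1.222: |R|=0.95129 <1
  x=-0.580: |R|=0.68431 <1
  x=-0.575: |R|=0.68478 <1
  x=-1.807: |R|=1.75855 >1
  x=-1.803: |R|=1.75121 >1
  x=-1.565: |R|=1.35939 >1
Stable set (-1.2727, 0).

(-1.2727,0); λ=-9 ⇒ h* = (14/11)/9 = 0.1414.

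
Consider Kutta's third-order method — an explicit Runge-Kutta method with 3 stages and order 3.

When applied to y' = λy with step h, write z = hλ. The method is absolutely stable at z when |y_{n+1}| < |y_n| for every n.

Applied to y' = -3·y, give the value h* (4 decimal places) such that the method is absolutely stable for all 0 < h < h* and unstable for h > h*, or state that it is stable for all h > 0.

With y'=λy (z=hλ):
  order 3, 3-stage ⇒ R(z)=1+z+z^2/2+z^3/6
  (e.g. R(-1.62)=-0.01639, |R|=0.01639)

Solve |R(x)|<1 on ℝ⁻.
x=-1.62: |R|=0.0164
|R(-2.45)|=0.8998 |R(-2.3)|=0.6828 |R(-2.02)|=0.3535
Bisect:
  x_lo=-2.9411 |R|=1.8561  x_hi=-0.0857 |R|=0.9179
  mid=-1.51338 |R|=0.05410 →hi
  mid=-2.22723 |R|=0.58834 →hi
  mid=-2.58416 |R|=1.12133 →lo
  mid=-2.40569 |R|=0.83245 →hi
  mid=-2.49493 |R|=0.97094 →hi
  mid=-2.53954 |R|=1.04460 →lo
  mid=-2.51723 |R|=1.00739 →lo
  mid=-2.50608 |R|=0.98907 →hi
  mid=-2.51166 |R|=0.99821 →hi
  ...
  [-2.51288,-2.51270] ⇒ x*=-2.5127
Stable set (-2.5127, 0).

(-2.5127,0); λ=-3 ⇒ h* = 0.8376.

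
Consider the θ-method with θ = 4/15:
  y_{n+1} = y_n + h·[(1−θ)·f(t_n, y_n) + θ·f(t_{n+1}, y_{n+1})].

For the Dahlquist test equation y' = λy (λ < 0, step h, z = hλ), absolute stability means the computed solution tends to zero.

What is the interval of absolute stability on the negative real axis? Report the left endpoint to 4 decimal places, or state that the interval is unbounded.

On y'=λy, z=hλ:
  y_{n+1} = y_n + z·[11/15·y_n + 4/15·y_{n+1}] ⇒ (1 − 4/15z)y_{n+1} = (1 + 11/15z)y_n
  Hence R(z) = (1 + 11/15z)/(1 − 4/15z).

Boundary: |R(x)|=1, x<0.
x=-0.58: |R|=0.4977
R=−1: 1+11/15x = −1+4/15x ⇒ -7/15x=2 ⇒ x=2/(-7/15)=-4.2857
Confirm numerically:
  x=-4.250: |R|=0.99219 <1
  x=-3.880: |R|=0.90695 <1
  x=-2.581: |R|=0.52879 <1
  x=-1.742: |R|=0.18946 <1
  x=-4.643: |R|=1.07450 >1
  x=-4.427: |R|=1.03024 >1
Stable set (-4.2857, 0).

z∈(-4.2857,0).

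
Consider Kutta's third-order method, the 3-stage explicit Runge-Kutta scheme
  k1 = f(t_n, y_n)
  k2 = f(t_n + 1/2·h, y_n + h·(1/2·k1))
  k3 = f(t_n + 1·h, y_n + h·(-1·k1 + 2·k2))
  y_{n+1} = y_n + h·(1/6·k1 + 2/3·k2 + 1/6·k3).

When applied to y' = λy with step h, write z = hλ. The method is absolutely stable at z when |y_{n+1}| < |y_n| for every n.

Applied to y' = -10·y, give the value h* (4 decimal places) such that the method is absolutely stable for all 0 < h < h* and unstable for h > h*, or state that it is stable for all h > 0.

On y'=λy, z=hλ:
  order 3, 3-stage ⇒ R(z)=1+z+z^2/2+z^3/6
  (e.g. R(-0.69)=0.49330, |R|=0.49330)

Find x<0 with |R(x)|<1.
x=-0.69: |R|=0.4933
|R(-2.66)|=1.2590 |R(-2.22)|=0.5793 |R(-1.67)|=0.0518
Bisect:
  x_lo=-2.9198 |R|=1.8058  x_hi=-0.1224 |R|=0.8848
  mid=-1.52108 |R|=0.04921 →hi
  mid=-2.22043 |R|=0.57985 →hi
  mid=-2.57011 |R|=1.09684 →lo
  mid=-2.39527 |R|=0.81702 →hi
  mid=-2.48269 |R|=0.95126 →hi
  mid=-2.52640 |R|=1.02259 →lo
  mid=-2.50455 |R|=0.98657 →hi
  mid=-2.51547 |R|=1.00449 →lo
  ...
  [-2.51291,-2.51274] ⇒ x*=-2.5127
Interval (-2.5127, 0).

(-2.5127,0); λ=-10 ⇒ h* = 0.2513.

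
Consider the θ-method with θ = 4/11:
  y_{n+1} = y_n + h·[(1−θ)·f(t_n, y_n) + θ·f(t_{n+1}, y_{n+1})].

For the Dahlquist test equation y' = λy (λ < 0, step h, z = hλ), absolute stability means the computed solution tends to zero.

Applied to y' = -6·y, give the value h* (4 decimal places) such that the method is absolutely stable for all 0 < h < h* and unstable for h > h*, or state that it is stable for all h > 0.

Set f=λy, z=hλ:
  y_{n+1} = y_n + z·[7/11·y_n + 4/11·y_{n+1}] ⇒ (1 − 4/11z)y_{n+1} = (1 + 7/11z)y_n
  ⇒ R(z) = (1 + 7/11z)/(1 − 4/11z).

Solve |R(x)|<1 on ℝ⁻.
x=-1.38: |R|=0.0811
R=−1: 1+7/11x = −1+4/11x ⇒ -3/11x=2 ⇒ x=2/(-3/11)=-7.3333
Confirm numerically:
  x=-6.813: |R|=0.95919 <1
  x=-5.868: |R|=0.87248 <1
  x=-4.464: |R|=0.70169 <1
  x=-7.758: |R|=1.03031 >1
  x=-7.668: |R|=1.02409 >1
  x=-7.465: |R|=1.00967 >1
Interval (-7.3333, 0).

(-7.3333,0); λ=-6 ⇒ h* = (22/3)/6 = 1.2222.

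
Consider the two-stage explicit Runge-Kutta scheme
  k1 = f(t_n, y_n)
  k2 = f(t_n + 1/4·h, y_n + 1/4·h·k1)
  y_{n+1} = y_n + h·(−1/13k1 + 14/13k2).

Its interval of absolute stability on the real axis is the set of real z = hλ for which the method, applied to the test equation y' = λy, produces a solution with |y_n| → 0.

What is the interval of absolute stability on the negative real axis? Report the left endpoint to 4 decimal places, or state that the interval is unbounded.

(-3.7143, 0).

Set f=λy, z=hλ:
  k1=λy_n ⇒ h·k1=z·y_n;  k2=λ(1+1/4z)y_n ⇒ h·k2=z(1+1/4z)y_n
  y_{n+1}/y_n = 1 − 1/13z + 14/13z(1+1/4z) = 1 + z + 7/26z²
  R(z) = 1 + z + 7/26z².

Find x<0 with |R(x)|<1.
x=-0.95: |R|=0.2930
R=1: x+7/26x²=0 ⇒ x=−26/7=-3.7143; min R=1−1/(4·7/26)=0.0714>−1
Confirm numerically:
  x=-3.319: |R|=0.64678 <1
  x=-2.787: |R|=0.30421 <1
  x=-2.377: |R|=0.14419 <1
  x=-4.285: |R|=1.65841 >1
  x=-3.948: |R|=1.24842 >1
So |R|<1 on (-3.7143, 0).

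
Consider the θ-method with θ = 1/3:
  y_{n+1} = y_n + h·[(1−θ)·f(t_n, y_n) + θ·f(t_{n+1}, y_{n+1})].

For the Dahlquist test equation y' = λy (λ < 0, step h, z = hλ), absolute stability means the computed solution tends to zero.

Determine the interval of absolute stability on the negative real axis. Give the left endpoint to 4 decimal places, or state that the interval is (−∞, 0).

z∈(-6.0000,0).

On y'=λy, z=hλ:
  y_{n+1} = y_n + z·[2/3·y_n + 1/3·y_{n+1}] ⇒ (1 − 1/3z)y_{n+1} = (1 + 2/3z)y_n
  Hence R(z) = (1 + 2/3z)/(1 − 1/3z).

Find x<0 with |R(x)|<1.
x=-0.49: |R|=0.5788
R=−1: 1+2/3x = −1+1/3x ⇒ -1/3x=2 ⇒ x=2/(-1/3)=-6.0000
Confirm numerically:
  x=-5.733: |R|=0.96943 <1
  x=-3.709: |R|=0.65852 <1
  x=-3.572: |R|=0.63055 <1
  x=-2.532: |R|=0.37310 <1
  x=-6.332: |R|=1.03558 >1
  x=-6.174: |R|=1.01897 >1
Interval (-6.0000, 0).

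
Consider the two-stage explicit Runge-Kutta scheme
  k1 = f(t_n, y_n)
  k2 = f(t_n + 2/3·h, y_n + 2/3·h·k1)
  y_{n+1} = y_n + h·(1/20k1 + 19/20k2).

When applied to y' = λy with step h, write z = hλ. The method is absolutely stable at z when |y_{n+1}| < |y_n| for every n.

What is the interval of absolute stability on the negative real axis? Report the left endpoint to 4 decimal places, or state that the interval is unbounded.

Test eqn y'=λy, z=hλ:
  k1=λy_n ⇒ h·k1=z·y_n;  k2=λ(1+2/3z)y_n ⇒ h·k2=z(1+2/3z)y_n
  y_{n+1}/y_n = 1 + 1/20z + 19/20z(1+2/3z) = 1 + z + 19/30z²
  R(z) = 1 + z + 19/30z².

Find x<0 with |R(x)|<1.
x=-0.79: |R|=0.6053
R=1: x+19/30x²=0 ⇒ x=−30/19=-1.5789; min R=1−1/(4·19/30)=0.6053>−1
Confirm numerically:
  x=-1.369: |R|=0.81797 <1
  x=-1.291: |R|=0.76456 <1
  x=-1.180: |R|=0.70185 <1
  x=-2.018: |R|=1.56114 >1
  x=-1.906: |R|=1.39480 >1
  x=-1.865: |R|=1.33788 >1
So |R|<1 on (-1.5789, 0).

z∈(-1.5789,0).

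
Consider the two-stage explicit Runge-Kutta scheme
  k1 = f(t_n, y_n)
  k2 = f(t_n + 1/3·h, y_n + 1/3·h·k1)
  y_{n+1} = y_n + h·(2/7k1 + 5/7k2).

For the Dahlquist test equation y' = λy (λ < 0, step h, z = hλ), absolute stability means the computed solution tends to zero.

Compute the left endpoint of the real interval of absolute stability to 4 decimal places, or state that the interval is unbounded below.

z* = -4.2000.

Set f=λy, z=hλ:
  k1=λy_n ⇒ h·k1=z·y_n;  k2=λ(1+1/3z)y_n ⇒ h·k2=z(1+1/3z)y_n
  y_{n+1}/y_n = 1 + 2/7z + 5/7z(1+1/3z) = 1 + z + 5/21z²
  ⇒ R(z) = 1 + z + 5/21z².

Need |R(x)|<1, x<0.
x=-0.37: |R|=0.6626
R=1: x+5/21x²=0 ⇒ x=−21/5=-4.2000; min R=1−1/(4·5/21)=-0.0500>−1
Confirm numerically:
  x=-3.029: |R|=0.15549 <1
  x=-2.978: |R|=0.13354 <1
  x=-2.363: |R|=0.03353 <1
  x=-1.771: |R|=0.02423 <1
  x=-4.750: |R|=1.62202 >1
  x=-4.636: |R|=1.48126 >1
Interval (-4.2000, 0).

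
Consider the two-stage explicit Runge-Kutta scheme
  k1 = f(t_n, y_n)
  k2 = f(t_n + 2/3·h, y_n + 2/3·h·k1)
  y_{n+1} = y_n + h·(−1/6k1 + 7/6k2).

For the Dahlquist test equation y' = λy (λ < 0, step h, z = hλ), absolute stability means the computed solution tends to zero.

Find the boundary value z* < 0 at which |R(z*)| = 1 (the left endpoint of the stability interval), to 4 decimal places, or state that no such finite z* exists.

With y'=λy (z=hλ):
  k1=λy_n ⇒ h·k1=z·y_n;  k2=λ(1+2/3z)y_n ⇒ h·k2=z(1+2/3z)y_n
  y_{n+1}/y_n = 1 − 1/6z + 7/6z(1+2/3z) = 1 + z + 7/9z²
  ⇒ R(z) = 1 + z + 7/9z².

Solve |R(x)|<1 on ℝ⁻.
x=-0.87: |R|=0.7187
R=1: x+7/9x²=0 ⇒ x=−9/7=-1.2857; min R=1−1/(4·7/9)=0.6786>−1
Confirm numerically:
  x=-1.253: |R|=0.96812 <1
  x=-1.137: |R|=0.86849 <1
  x=-0.933: |R|=0.74405 <1
  x=-0.837: |R|=0.70789 <1
  x=-1.612: |R|=1.40909 >1
  x=-1.484: |R|=1.22887 >1
  x=-1.368: |R|=1.08755 >1
Stable set (-1.2857, 0).

z* = -1.2857.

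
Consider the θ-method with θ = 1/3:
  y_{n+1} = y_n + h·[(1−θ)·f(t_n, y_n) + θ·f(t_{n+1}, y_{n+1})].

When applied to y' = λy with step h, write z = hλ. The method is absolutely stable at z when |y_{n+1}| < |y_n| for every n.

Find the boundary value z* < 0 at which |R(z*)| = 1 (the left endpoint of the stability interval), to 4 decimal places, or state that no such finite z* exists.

On y'=λy, z=hλ:
  y_{n+1} = y_n + z·[2/3·y_n + 1/3·y_{n+1}] ⇒ (1 − 1/3z)y_{n+1} = (1 + 2/3z)y_n
  Hence R(z) = (1 + 2/3z)/(1 − 1/3z).

Need |R(x)|<1, x<0.
x=-0.56: |R|=0.5281
R=−1: 1+2/3x = −1+1/3x ⇒ -1/3x=2 ⇒ x=2/(-1/3)=-6.0000
Confirm numerically:
  x=-5.855: |R|=0.98363 <1
  x=-5.368: |R|=0.92447 <1
  x=-4.415: |R|=0.78624 <1
  x=-4.239: |R|=0.75673 <1
  x=-6.314: |R|=1.03371 >1
  x=-6.230: |R|=1.02492 >1
  x=-6.127: |R|=1.01391 >1
Stable set (-6.0000, 0).

z* = -6.0000.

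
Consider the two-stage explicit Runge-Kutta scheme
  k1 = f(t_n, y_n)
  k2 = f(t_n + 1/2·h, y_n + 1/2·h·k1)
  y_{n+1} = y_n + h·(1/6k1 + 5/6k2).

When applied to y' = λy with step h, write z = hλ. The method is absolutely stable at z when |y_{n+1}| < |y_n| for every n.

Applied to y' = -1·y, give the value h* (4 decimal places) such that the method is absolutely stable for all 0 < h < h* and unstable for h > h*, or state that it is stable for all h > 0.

(-2.4000,0); λ=-1 ⇒ h* = (12/5)/1 = 2.4000.

With y'=λy (z=hλ):
  k1=λy_n ⇒ h·k1=z·y_n;  k2=λ(1+1/2z)y_n ⇒ h·k2=z(1+1/2z)y_n
  y_{n+1}/y_n = 1 + 1/6z + 5/6z(1+1/2z) = 1 + z + 5/12z²
  ⇒ R(z) = 1 + z + 5/12z².

Need |R(x)|<1, x<0.
x=-0.84: |R|=0.4540
R=1: x+5/12x²=0 ⇒ x=−12/5=-2.4000; min R=1−1/(4·5/12)=0.4000>−1
Confirm numerically:
  x=-1.720: |R|=0.51267 <1
  x=-1.560: |R|=0.45400 <1
  x=-1.142: |R|=0.40140 <1
  x=-1.115: |R|=0.40301 <1
  x=-2.982: |R|=1.72314 >1
  x=-2.759: |R|=1.41270 >1
Interval (-2.4000, 0).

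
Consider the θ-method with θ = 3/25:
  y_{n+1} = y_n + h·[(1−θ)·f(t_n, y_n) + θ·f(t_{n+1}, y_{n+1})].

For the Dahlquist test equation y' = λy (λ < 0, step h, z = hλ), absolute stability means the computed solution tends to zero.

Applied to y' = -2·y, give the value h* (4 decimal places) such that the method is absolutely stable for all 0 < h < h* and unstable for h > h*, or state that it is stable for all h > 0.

Set f=λy, z=hλ:
  y_{n+1} = y_n + z·[22/25·y_n + 3/25·y_{n+1}] ⇒ (1 − 3/25z)y_{n+1} = (1 + 22/25z)y_n
  ⇒ R(z) = (1 + 22/25z)/(1 − 3/25z).

Find x<0 with |R(x)|<1.
x=-1.73: |R|=0.4326
R=−1: 1+22/25x = −1+3/25x ⇒ -19/25x=2 ⇒ x=2/(-19/25)=-2.6316
Confirm numerically:
  x=-1.685: |R|=0.40160 <1
  x=-1.452: |R|=0.23654 <1
  x=-1.446: |R|=0.23219 <1
  x=-2.987: |R|=1.19885 >1
  x=-2.881: |R|=1.14086 >1
Stable set (-2.6316, 0).

(-2.6316,0); λ=-2 ⇒ h* = (50/19)/2 = 1.3158.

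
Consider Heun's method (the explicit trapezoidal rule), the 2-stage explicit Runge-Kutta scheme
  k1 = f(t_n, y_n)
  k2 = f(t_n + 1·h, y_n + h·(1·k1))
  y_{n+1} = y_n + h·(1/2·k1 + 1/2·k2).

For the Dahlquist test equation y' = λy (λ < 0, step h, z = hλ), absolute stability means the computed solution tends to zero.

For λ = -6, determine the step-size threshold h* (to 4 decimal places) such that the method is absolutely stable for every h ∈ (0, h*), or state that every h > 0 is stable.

With y'=λy (z=hλ):
  order 2, 2-stage ⇒ R(z)=1+z+z^2/2
  (e.g. R(-0.83)=0.51445, |R|=0.51445)

Boundary: |R(x)|=1, x<0.
x=-0.83: |R|=0.5145
|R(-1.97)|=0.9704 |R(-0.84)|=0.5128 |R(-0.51)|=0.6200
Bisect:
  x_lo=-2.7767 |R|=2.0784  x_hi=-0.0885 |R|=0.9154
  mid=-1.43261 |R|=0.59358 →hi
  mid=-2.10467 |R|=1.11014 →lo
  mid=-1.76864 |R|=0.79540 →hi
  mid=-1.93665 |R|=0.93866 →hi
  mid=-2.02066 |R|=1.02087 →lo
  mid=-1.97866 |R|=0.97888 →hi
  mid=-1.99966 |R|=0.99966 →hi
  mid=-2.01016 |R|=1.01021 →lo
  mid=-2.00491 |R|=1.00492 →lo
  ...
  [-2.00015,-1.99999] ⇒ x*=-2.0000
Stable set (-2.0000, 0).

(-2.0000,0); λ=-6 ⇒ h* = 0.3333.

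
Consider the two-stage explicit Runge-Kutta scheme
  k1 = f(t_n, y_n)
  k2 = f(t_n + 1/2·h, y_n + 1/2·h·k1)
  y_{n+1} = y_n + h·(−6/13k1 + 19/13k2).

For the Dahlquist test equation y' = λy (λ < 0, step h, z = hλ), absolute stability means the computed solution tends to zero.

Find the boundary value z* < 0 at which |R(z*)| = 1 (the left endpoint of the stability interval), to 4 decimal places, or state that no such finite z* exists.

On y'=λy, z=hλ:
  k1=λy_n ⇒ h·k1=z·y_n;  k2=λ(1+1/2z)y_n ⇒ h·k2=z(1+1/2z)y_n
  y_{n+1}/y_n = 1 − 6/13z + 19/13z(1+1/2z) = 1 + z + 19/26z²
  Hence R(z) = 1 + z + 19/26z².

Need |R(x)|<1, x<0.
x=-1.15: |R|=0.8164
R=1: x+19/26x²=0 ⇒ x=−26/19=-1.3684; min R=1−1/(4·19/26)=0.6579>−1
Confirm numerically:
  x=-1.060: |R|=0.76109 <1
  x=-0.775: |R|=0.66392 <1
  x=-0.739: |R|=0.66009 <1
  x=-1.844: |R|=1.64086 >1
  x=-1.829: |R|=1.61560 >1
  x=-1.503: |R|=1.14781 >1
So |R|<1 on (-1.3684, 0).

z* = -1.3684.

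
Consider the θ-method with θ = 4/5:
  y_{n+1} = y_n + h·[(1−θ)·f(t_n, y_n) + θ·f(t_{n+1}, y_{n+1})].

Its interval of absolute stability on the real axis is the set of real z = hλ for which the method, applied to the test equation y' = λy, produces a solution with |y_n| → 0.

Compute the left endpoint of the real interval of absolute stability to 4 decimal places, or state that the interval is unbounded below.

With y'=λy (z=hλ):
  y_{n+1} = y_n + z·[1/5·y_n + 4/5·y_{n+1}] ⇒ (1 − 4/5z)y_{n+1} = (1 + 1/5z)y_n
  so R(z) = (1 + 1/5z)/(1 − 4/5z).

Solve |R(x)|<1 on ℝ⁻.
x=-0.4: |R|=0.6970
x=-2: |R|=0.2308
x=-10: |R|=0.1111
x=-100: |R|=0.2346
θ=4/5≥1/2 ⇒ |1+1/5x|<|1−4/5x| ∀x<0 ⇒ interval (−∞,0).

(−∞, 0) — no finite endpoint.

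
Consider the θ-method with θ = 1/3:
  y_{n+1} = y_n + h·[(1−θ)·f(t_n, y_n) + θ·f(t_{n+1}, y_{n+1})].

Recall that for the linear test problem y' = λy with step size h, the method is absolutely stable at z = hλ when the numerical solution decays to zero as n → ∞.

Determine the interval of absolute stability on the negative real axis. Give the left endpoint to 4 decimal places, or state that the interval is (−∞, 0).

z∈(-6.0000,0).

Test eqn y'=λy, z=hλ:
  y_{n+1} = y_n + z·[2/3·y_n + 1/3·y_{n+1}] ⇒ (1 − 1/3z)y_{n+1} = (1 + 2/3z)y_n
  so R(z) = (1 + 2/3z)/(1 − 1/3z).

Boundary: |R(x)|=1, x<0.
x=-1.12: |R|=0.1845
R=−1: 1+2/3x = −1+1/3x ⇒ -1/3x=2 ⇒ x=2/(-1/3)=-6.0000
Confirm numerically:
  x=-5.625: |R|=0.95652 <1
  x=-4.608: |R|=0.81703 <1
  x=-2.666: |R|=0.41158 <1
  x=-2.605: |R|=0.39429 <1
  x=-6.481: |R|=1.05073 >1
  x=-6.453: |R|=1.04792 >1
Stable set (-6.0000, 0).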